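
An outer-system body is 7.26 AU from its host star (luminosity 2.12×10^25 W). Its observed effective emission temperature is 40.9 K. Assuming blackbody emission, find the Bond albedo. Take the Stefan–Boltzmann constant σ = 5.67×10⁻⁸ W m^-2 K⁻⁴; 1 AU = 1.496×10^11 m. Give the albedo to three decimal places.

d = 7.26 × 1.496×10^11 m = 1.086×10^12 m.
Flux at the orbit: S = L/(4πd²) = 2.12×10^25/(4π·(1.09×10^12)²) = 1.430 W m^-2.
From σT⁴ = S(1−α)/4 we invert for α: 1−α = 4σT⁴/S.
σT⁴ = 0.1587 W m^-2, so 4σT⁴ = 0.6347 W m^-2.
1−α = 0.6347/1.430 = 0.4438, so α = 0.5562.

0.556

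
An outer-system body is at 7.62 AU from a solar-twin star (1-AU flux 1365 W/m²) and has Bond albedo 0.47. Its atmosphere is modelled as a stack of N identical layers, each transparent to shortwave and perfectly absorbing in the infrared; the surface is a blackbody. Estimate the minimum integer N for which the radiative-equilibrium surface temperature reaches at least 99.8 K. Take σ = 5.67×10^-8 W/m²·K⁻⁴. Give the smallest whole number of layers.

By the inverse-square law, S = 1365/7.62² = 23.51 W/m².
Top-of-atmosphere balance: σT_e⁴ = S(1−α)/4 = 3.115 W/m² → T_e = 86.09 K.
T_s = (N+1)^(1/4)·T_e ≥ 99.8 K requires N+1 ≥ (T_s/T_e)⁴ = (99.8/86.09)⁴ = 1.806.
So N ≥ 0.806; the smallest integer is N = 1.

1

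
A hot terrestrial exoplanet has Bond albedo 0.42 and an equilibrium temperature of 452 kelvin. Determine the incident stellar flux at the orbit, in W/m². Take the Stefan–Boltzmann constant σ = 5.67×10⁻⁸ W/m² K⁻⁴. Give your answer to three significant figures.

16300 W/m²

Invert the energy balance for S: S = 4σT⁴/(1−α).
σT⁴ = 5.67×10⁻⁸·(452)⁴ = 2367 W/m².
So S = 4×2367/(1−0.42) = 16320 W/m².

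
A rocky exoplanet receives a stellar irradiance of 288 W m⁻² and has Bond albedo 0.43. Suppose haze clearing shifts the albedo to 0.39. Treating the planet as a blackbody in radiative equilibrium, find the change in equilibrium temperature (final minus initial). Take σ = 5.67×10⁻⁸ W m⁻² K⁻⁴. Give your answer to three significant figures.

With α = 0.43, T₁ = 164.0 K.
After:  T₂ = [288.0·0.61/(4σ)]^(1/4) = 166.8 K.
Change: 166.8 − 164.0 = 2.805 K.

2.80 K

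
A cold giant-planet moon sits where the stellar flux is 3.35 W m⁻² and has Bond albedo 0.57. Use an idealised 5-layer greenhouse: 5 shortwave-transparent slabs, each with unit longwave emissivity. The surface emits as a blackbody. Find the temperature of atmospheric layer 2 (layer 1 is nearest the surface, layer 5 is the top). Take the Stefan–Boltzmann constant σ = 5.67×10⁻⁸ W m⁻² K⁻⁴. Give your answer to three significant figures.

71.0 K

OLR = S(1−α)/4 = 0.3601 W m⁻²; the top layer radiates at T_e = 50.20 K.
The net upward flux σT_e⁴ is constant between every pair of levels, so T_k⁴ = (N+1−k)T_e⁴.
With k = 2: T_2 = (5+1−2)^¼·50.20 K = 71.00 K.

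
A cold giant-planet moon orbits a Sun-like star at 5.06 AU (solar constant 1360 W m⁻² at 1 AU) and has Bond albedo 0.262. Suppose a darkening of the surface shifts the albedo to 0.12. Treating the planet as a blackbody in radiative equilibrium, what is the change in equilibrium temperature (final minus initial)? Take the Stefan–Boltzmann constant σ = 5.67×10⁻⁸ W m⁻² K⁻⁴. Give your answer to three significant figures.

Flux at the orbit: S = 1360/(5.06)² = 53.12 W m⁻².
Before: T₁ = [53.12·0.738/(4σ)]^(1/4) = 114.7 K.
With α = 0.12, T₂ = 119.8 K.
Change: 119.8 − 114.7 = 5.157 K.

5.16 kelvin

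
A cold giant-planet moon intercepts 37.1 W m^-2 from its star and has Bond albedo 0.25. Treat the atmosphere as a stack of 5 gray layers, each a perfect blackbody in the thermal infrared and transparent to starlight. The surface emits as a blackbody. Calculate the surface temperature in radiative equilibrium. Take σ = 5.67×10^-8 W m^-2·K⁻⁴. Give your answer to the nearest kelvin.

Top-of-atmosphere balance: σT_e⁴ = S(1−α)/4 = 6.956 W m^-2 → T_e = 105.2 K.
Layer-by-layer balance gives σT_s⁴ = (N+1)σT_e⁴, so T_s = 6^¼·105.2 = 164.7 K.

165 kelvin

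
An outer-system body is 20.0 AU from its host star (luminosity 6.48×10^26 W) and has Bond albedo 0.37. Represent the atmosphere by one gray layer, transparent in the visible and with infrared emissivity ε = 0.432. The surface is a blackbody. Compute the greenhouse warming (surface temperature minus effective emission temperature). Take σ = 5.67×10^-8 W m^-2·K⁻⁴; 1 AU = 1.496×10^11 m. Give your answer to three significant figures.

d = 20.0 × 1.496×10^11 m = 2.992×10^12 m.
Spreading L over a sphere of radius d: S = 6.48×10^26/(4π·2.99×10^12²) = 5.760 W m^-2.
Effective emission temperature (TOA balance): σT_e⁴ = S(1−α)/4 = 0.9072 W m^-2 → T_e = 63.25 K.
For a single slab of emissivity ε, T_s⁴ = 2T_e⁴/(2−ε); thus T_s = 63.25·(1.276)^(1/4) = 67.21 K.
Greenhouse warming: T_s − T_e = 3.967 K.

3.97 kelvin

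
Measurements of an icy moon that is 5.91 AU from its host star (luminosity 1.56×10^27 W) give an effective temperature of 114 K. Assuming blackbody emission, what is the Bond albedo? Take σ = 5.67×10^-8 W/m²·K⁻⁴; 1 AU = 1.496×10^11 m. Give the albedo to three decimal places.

0.759

d = 5.91 × 1.496×10^11 m = 8.841×10^11 m.
S = L/(4πd²) = 158.8 W/m².
Rearranging the radiative balance, α = 1 − 4σT⁴/S.
σT⁴ = 9.576 W/m², so 4σT⁴ = 38.31 W/m².
1−α = 38.31/158.8 = 0.2412, so α = 0.7588.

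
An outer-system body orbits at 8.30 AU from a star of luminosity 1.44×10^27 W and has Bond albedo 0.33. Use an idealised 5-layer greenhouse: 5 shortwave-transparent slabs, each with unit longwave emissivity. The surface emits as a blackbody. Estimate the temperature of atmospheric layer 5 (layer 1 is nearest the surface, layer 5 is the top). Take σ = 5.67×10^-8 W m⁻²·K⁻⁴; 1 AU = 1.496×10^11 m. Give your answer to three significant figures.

d = 8.30 × 1.496×10^11 m = 1.242×10^12 m.
Spreading L over a sphere of radius d: S = 1.44×10^27/(4π·1.24×10^12²) = 74.32 W m⁻².
Top-of-atmosphere balance: σT_e⁴ = S(1−α)/4 = 12.45 W m⁻² → T_e = 121.7 K.
In the N-layer model, layer k (counted from the surface) has T_k = (N+1−k)^(1/4)·T_e.
With k = 5: T_5 = (5+1−5)^¼·121.7 K = 121.7 K.

122 kelvin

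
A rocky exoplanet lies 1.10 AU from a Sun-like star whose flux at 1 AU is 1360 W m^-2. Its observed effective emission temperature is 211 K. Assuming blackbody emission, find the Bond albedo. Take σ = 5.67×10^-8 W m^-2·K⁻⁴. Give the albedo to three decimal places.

0.600

Irradiance scales as 1/d², so S = 1360 W m^-2 × (1/1.10)² = 1124 W m^-2.
From σT⁴ = S(1−α)/4 we invert for α: 1−α = 4σT⁴/S.
σT⁴ = 112.4 W m^-2, so 4σT⁴ = 449.5 W m^-2.
Hence α = 1 − 449.5/1124 = 0.6000.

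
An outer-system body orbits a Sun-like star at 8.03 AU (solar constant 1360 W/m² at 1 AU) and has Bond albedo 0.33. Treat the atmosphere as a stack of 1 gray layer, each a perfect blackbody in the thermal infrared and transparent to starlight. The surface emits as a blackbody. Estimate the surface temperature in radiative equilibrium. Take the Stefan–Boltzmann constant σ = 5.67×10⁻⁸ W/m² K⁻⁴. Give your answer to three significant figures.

Irradiance scales as 1/d², so S = 1360 W/m² × (1/8.03)² = 21.09 W/m².
Top-of-atmosphere balance: σT_e⁴ = S(1−α)/4 = 3.533 W/m² → T_e = 88.85 K.
With N = 1 opaque layers, T_s = (N+1)^(1/4)·T_e = 2^(1/4)·88.85 = 105.7 K.

106 K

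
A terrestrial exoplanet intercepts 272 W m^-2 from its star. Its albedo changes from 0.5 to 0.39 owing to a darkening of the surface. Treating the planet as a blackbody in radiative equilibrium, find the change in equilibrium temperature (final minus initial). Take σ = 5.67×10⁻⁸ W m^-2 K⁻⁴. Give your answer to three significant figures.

7.98 K

Before: T₁ = [272.0·0.5/(4σ)]^(1/4) = 156.5 K.
After:  T₂ = [272.0·0.61/(4σ)]^(1/4) = 164.5 K.
Change: 164.5 − 156.5 = 7.976 K.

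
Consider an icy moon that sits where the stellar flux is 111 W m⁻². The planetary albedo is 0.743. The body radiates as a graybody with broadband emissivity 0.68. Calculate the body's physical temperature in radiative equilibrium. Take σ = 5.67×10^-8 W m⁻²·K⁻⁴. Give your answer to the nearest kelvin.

117 kelvin

The planet absorbs (1−α)S over its disc πR² and re-emits over 4πR², so the mean absorbed flux is (1−0.743)·111.0/4 = 7.132 W m⁻².
Equating to εσT⁴ with ε = 0.68: T = (7.132/0.68σ)^(1/4) = 116.6 K.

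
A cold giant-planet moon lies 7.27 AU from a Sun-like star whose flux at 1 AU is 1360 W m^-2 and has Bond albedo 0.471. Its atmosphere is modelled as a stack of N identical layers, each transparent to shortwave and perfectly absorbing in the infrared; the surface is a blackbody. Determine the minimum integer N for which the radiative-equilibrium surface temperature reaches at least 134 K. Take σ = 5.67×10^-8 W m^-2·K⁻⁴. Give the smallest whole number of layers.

5

Irradiance scales as 1/d², so S = 1360 W m^-2 × (1/7.27)² = 25.73 W m^-2.
Top-of-atmosphere balance: σT_e⁴ = S(1−α)/4 = 3.403 W m^-2 → T_e = 88.02 K.
Need (N+1)T_e⁴ ≥ T_s⁴, i.e. N+1 ≥ (134/88.02)⁴ = 5.372.
Rounding up, N = 5.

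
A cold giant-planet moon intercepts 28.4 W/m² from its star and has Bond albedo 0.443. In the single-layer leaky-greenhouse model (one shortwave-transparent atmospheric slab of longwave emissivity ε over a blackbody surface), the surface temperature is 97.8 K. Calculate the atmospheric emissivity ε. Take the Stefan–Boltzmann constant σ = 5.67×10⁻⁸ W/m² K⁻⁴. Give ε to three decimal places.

0.475

Effective temperature: T_e = [S(1−α)/(4σ)]^(1/4) = 91.39 K.
T_s⁴ = T_e⁴·2/(2−ε) → ε = 2 − 2(T_e/T_s)⁴ = 2 − 2·(91.39/97.8)⁴ = 0.4752.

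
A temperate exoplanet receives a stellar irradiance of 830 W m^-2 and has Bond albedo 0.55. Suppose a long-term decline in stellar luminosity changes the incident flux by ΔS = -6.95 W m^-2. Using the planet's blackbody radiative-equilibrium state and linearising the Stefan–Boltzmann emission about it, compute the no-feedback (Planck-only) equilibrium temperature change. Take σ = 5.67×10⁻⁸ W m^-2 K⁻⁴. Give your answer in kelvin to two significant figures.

Reference equilibrium: T_e = [S(1−α)/(4σ)]^(1/4) = 201.4 K.
TOA radiative forcing: ΔF = (1−α)ΔS/4 = 0.45·(-6.95)/4 = -0.7819 W m^-2.
The Planck feedback parameter is 4σT_e³ = 1.854 W m^-2/K.
Hence the no-feedback warming is ΔF/(4σT_e³) = -0.422 K.

-0.42 kelvin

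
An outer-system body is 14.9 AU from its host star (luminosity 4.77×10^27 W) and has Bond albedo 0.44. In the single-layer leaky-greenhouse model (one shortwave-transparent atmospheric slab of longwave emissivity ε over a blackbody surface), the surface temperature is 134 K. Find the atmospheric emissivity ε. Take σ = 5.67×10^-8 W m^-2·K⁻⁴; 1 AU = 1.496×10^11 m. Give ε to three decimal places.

0.830

d = 14.9 × 1.496×10^11 m = 2.229×10^12 m.
Flux at the orbit: S = L/(4πd²) = 4.77×10^27/(4π·(2.23×10^12)²) = 76.40 W m^-2.
Effective temperature: T_e = [S(1−α)/(4σ)]^(1/4) = 117.2 K.
T_s⁴ = T_e⁴·2/(2−ε) → ε = 2 − 2(T_e/T_s)⁴ = 2 − 2·(117.2/134)⁴ = 0.8299.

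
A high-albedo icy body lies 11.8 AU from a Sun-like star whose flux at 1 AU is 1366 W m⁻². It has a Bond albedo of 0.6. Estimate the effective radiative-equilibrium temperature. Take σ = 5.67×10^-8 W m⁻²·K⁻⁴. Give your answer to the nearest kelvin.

By the inverse-square law, S = 1366/11.8² = 9.810 W m⁻².
Averaging over the sphere, the absorbed flux is S(1−α)/4 = 0.9810 W m⁻².
Set σT⁴ = 0.9810 → T = (0.9810/σ)^(1/4) = 64.49 K.

64 K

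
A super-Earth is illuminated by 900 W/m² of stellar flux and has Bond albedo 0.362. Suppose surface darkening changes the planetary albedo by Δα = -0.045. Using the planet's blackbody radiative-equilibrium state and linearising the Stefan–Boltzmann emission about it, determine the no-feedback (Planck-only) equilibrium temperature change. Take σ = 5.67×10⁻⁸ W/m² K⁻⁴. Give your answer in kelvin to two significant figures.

The baseline emission temperature is T_e = 224.3 K.
ΔF = −(S/4)Δα = −(900.0/4)×(-0.045) = 10.12 W/m².
Linearising σT⁴ gives d(σT⁴)/dT = 4σT_e³ = 2.560 W/m² per K.
So ΔT₀ = 10.12/2.560 = 3.96 K.

4.0 kelvin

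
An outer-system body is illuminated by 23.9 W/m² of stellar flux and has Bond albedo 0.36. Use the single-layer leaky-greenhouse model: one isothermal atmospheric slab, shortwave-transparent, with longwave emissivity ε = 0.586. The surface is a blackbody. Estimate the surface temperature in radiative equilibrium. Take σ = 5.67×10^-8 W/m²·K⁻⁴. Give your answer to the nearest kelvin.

99 K

Effective emission temperature (TOA balance): σT_e⁴ = S(1−α)/4 = 3.824 W/m² → T_e = 90.62 K.
The surface balance (absorbed SW + ε·downward IR = σT_s⁴) with T_a⁴ = T_s⁴/2 reduces to T_s = T_e·[2/(2−ε)]^¼ = 98.83 K.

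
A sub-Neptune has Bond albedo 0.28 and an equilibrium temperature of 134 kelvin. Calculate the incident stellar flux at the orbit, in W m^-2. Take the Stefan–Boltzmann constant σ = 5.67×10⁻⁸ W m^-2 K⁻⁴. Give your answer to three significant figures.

102 W m^-2

From S(1−α)/4 = σT⁴: S = 4σT⁴/(1−α).
The emitted flux is σT⁴ = 18.28 W m^-2.
S = 4·18.28/0.72 = 101.6 W m^-2.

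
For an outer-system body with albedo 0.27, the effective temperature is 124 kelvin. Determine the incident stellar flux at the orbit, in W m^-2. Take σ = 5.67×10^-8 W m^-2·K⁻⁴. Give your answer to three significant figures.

From S(1−α)/4 = σT⁴: S = 4σT⁴/(1−α).
σT⁴ = 5.67×10⁻⁸·(124)⁴ = 13.41 W m^-2.
So S = 4×13.41/(1−0.27) = 73.45 W m^-2.

73.5 W m^-2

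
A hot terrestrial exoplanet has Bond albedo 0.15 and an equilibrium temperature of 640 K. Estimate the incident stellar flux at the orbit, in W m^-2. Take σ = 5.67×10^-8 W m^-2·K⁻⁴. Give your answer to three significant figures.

44800 W m^-2

From S(1−α)/4 = σT⁴: S = 4σT⁴/(1−α).
The emitted flux is σT⁴ = 9513 W m^-2.
S = 4·9513/0.85 = 44770 W m^-2.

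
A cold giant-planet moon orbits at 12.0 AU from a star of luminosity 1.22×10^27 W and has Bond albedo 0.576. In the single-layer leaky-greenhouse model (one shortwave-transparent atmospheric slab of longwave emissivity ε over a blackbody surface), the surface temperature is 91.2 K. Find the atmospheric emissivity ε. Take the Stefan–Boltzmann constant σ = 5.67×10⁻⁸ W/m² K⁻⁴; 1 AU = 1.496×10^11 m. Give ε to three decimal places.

0.372

Orbital distance: d = 12.0 AU = 1.795×10^12 m.
Flux at the orbit: S = L/(4πd²) = 1.22×10^27/(4π·(1.80×10^12)²) = 30.12 W/m².
TOA balance gives T_e = 86.63 K.
T_s⁴ = T_e⁴·2/(2−ε) → ε = 2 − 2(T_e/T_s)⁴ = 2 − 2·(86.63/91.2)⁴ = 0.3718.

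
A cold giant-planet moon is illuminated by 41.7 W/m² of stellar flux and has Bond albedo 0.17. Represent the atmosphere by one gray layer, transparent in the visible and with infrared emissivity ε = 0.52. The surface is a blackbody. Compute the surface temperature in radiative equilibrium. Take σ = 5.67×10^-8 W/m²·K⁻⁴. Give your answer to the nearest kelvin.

120 kelvin

Effective emission temperature (TOA balance): σT_e⁴ = S(1−α)/4 = 8.653 W/m² → T_e = 111.1 K.
The surface balance (absorbed SW + ε·downward IR = σT_s⁴) with T_a⁴ = T_s⁴/2 reduces to T_s = T_e·[2/(2−ε)]^¼ = 119.8 K.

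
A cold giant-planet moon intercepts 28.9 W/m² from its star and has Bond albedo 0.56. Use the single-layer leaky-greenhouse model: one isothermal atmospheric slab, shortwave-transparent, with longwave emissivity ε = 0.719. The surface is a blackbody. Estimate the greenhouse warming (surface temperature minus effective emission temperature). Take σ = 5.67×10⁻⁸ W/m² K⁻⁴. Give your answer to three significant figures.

The planet radiates to space at T_e = [S(1−α)/(4σ)]^(1/4) = 86.53 K.
Surface balance with a leaky layer gives σT_s⁴ = σT_e⁴·2/(2−ε), so T_s = T_e·[2/(2−0.719)]^(1/4) = 96.73 K.
Greenhouse warming: T_s − T_e = 10.19 K.

10.2 K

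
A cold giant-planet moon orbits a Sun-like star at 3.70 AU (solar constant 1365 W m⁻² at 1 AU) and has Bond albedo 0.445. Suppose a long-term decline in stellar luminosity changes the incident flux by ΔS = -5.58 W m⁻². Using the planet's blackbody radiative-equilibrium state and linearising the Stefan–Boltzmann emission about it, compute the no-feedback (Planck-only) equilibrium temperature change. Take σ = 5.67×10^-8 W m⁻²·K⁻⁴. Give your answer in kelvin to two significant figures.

-1.7 kelvin

Flux at the orbit: S = 1365/(3.70)² = 99.71 W m⁻².
The baseline emission temperature is T_e = 125.0 K.
TOA radiative forcing: ΔF = (1−α)ΔS/4 = 0.555·(-5.58)/4 = -0.7742 W m⁻².
Linearising σT⁴ gives d(σT⁴)/dT = 4σT_e³ = 0.4428 W m⁻² per K.
ΔT₀ = ΔF/λ_P = -0.7742/0.4428 = -1.75 K.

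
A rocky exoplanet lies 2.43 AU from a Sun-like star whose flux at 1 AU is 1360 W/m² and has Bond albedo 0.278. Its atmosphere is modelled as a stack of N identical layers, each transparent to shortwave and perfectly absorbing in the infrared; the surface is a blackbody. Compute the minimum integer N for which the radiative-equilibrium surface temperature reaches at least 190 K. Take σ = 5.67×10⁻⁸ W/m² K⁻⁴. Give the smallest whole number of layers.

1

Flux at the orbit: S = 1360/(2.43)² = 230.3 W/m².
Top-of-atmosphere balance: σT_e⁴ = S(1−α)/4 = 41.57 W/m² → T_e = 164.6 K.
Since T_s⁴ = (N+1)T_e⁴, we need N ≥ (T_s/T_e)⁴ − 1 = 0.777.
Rounding up, N = 1.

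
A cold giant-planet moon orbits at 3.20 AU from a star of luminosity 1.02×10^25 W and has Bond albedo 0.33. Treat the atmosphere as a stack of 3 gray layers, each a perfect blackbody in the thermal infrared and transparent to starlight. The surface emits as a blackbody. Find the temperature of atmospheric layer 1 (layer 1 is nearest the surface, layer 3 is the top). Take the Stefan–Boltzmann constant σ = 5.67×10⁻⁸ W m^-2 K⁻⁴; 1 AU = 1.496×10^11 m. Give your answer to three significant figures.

Orbital distance: d = 3.20 AU = 4.787×10^11 m.
Flux at the orbit: S = L/(4πd²) = 1.02×10^25/(4π·(4.79×10^11)²) = 3.542 W m^-2.
The effective emission temperature is T_e = [S(1−α)/(4σ)]^¼ = 56.87 K.
In the N-layer model, layer k (counted from the surface) has T_k = (N+1−k)^(1/4)·T_e.
T_1 = (3)^(1/4)·56.87 = 74.85 K.

74.9 kelvin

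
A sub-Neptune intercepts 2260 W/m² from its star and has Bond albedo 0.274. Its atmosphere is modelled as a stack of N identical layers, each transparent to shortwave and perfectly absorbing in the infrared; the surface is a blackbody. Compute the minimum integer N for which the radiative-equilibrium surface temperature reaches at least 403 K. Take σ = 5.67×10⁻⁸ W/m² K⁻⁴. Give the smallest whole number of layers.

OLR = S(1−α)/4 = 410.2 W/m²; the top layer radiates at T_e = 291.6 K.
Since T_s⁴ = (N+1)T_e⁴, we need N ≥ (T_s/T_e)⁴ − 1 = 2.646.
Rounding up, N = 3.

3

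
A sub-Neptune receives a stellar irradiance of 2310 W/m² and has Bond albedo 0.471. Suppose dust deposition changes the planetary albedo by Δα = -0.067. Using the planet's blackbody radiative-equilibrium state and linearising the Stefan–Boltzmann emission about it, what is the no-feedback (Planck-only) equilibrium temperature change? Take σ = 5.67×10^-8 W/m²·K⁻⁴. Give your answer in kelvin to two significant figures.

Reference equilibrium: T_e = [S(1−α)/(4σ)]^(1/4) = 270.9 K.
The change in absorbed flux is Δ[S(1−α)/4] = −SΔα/4 = 38.69 W/m².
Planck response: λ_P = 4σT_e³ = 4·5.67×10⁻⁸·(270.9)³ = 4.510 W/m²/K.
So ΔT₀ = 38.69/4.510 = 8.58 K.

8.6 kelvin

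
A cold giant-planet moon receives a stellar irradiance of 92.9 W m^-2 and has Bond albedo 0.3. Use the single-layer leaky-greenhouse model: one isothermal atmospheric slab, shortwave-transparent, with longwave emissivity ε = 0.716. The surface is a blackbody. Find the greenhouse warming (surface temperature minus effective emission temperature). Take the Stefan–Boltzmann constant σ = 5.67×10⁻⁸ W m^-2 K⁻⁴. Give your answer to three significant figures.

The planet radiates to space at T_e = [S(1−α)/(4σ)]^(1/4) = 130.1 K.
The surface balance (absorbed SW + ε·downward IR = σT_s⁴) with T_a⁴ = T_s⁴/2 reduces to T_s = T_e·[2/(2−ε)]^¼ = 145.4 K.
T_s − T_e = 145.4 − 130.1 = 15.25 K.

15.2 kelvin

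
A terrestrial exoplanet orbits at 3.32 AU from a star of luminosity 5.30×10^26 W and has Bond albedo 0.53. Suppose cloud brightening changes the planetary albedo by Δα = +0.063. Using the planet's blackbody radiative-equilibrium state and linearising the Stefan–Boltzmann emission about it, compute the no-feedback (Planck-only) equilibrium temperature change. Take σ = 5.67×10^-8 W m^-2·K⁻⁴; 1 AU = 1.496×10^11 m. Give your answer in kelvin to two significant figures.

-4.6 kelvin

Orbital distance: d = 3.32 AU = 4.967×10^11 m.
Flux at the orbit: S = L/(4πd²) = 5.30×10^26/(4π·(4.97×10^11)²) = 171.0 W m^-2.
Unperturbed T_e = [171.0·(1−0.53)/(4σ)]^¼ = 137.2 K.
The change in absorbed flux is Δ[S(1−α)/4] = −SΔα/4 = -2.693 W m^-2.
The Planck feedback parameter is 4σT_e³ = 0.5857 W m^-2/K.
Hence the no-feedback warming is ΔF/(4σT_e³) = -4.60 K.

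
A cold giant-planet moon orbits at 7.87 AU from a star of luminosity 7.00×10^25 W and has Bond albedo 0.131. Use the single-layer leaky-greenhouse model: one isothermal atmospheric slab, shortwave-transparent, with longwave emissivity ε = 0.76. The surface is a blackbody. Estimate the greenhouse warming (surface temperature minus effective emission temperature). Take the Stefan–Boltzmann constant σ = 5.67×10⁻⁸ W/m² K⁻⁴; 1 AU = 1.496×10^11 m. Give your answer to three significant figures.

7.95 K

Orbital distance: d = 7.87 AU = 1.177×10^12 m.
Spreading L over a sphere of radius d: S = 7.00×10^25/(4π·1.18×10^12²) = 4.019 W/m².
Effective emission temperature (TOA balance): σT_e⁴ = S(1−α)/4 = 0.8730 W/m² → T_e = 62.64 K.
Surface balance with a leaky layer gives σT_s⁴ = σT_e⁴·2/(2−ε), so T_s = T_e·[2/(2−0.76)]^(1/4) = 70.59 K.
T_s − T_e = 70.59 − 62.64 = 7.952 K.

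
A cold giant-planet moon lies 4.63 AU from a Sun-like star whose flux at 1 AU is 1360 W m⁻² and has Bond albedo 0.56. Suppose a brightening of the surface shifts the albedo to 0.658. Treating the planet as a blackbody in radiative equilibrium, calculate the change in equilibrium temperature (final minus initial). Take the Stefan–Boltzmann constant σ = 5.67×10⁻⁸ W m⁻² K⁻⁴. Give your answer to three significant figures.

-6.43 kelvin

Flux at the orbit: S = 1360/(4.63)² = 63.44 W m⁻².
With α = 0.56, T₁ = 105.3 K.
After:  T₂ = [63.44·0.342/(4σ)]^(1/4) = 98.90 K.
Change: 98.90 − 105.3 = -6.430 K.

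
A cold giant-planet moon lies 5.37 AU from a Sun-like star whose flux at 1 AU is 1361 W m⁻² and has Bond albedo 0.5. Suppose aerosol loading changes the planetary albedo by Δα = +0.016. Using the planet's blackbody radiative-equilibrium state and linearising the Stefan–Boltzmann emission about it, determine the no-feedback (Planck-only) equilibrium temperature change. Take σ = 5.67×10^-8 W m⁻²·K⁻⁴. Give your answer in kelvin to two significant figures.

-0.81 K

Irradiance scales as 1/d², so S = 1361 W m⁻² × (1/5.37)² = 47.20 W m⁻².
Unperturbed T_e = [47.20·(1−0.5)/(4σ)]^¼ = 101.0 K.
The change in absorbed flux is Δ[S(1−α)/4] = −SΔα/4 = -0.1888 W m⁻².
Planck response: λ_P = 4σT_e³ = 4·5.67×10⁻⁸·(101.0)³ = 0.2337 W m⁻²/K.
ΔT₀ = ΔF/λ_P = -0.1888/0.2337 = -0.808 K.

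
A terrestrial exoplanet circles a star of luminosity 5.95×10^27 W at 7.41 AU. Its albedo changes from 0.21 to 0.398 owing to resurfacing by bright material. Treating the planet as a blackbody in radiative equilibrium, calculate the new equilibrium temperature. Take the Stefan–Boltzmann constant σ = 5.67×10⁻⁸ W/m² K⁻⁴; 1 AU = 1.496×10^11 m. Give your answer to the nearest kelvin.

d = 7.41 × 1.496×10^11 m = 1.109×10^12 m.
Flux at the orbit: S = L/(4πd²) = 5.95×10^27/(4π·(1.11×10^12)²) = 385.3 W/m².
New equilibrium: T₂ = [(1−0.398)·385.3/(4σ)]^(1/4) = 178.8 K.

179 K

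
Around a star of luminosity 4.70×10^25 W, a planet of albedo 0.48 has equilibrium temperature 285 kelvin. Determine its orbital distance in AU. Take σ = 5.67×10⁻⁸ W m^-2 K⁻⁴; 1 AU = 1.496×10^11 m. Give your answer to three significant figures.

Required flux: S = 4σT⁴/(1−α) = 2878 W m^-2.
Then d = [L/(4πS)]^(1/2) = 3.605×10^10 m, i.e. 0.2410 AU.

0.241 AU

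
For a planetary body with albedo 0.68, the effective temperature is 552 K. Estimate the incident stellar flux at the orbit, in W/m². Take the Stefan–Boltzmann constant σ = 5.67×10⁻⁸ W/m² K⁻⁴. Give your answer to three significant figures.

65800 W/m²

From S(1−α)/4 = σT⁴: S = 4σT⁴/(1−α).
The emitted flux is σT⁴ = 5264 W/m².
So S = 4×5264/(1−0.68) = 65800 W/m².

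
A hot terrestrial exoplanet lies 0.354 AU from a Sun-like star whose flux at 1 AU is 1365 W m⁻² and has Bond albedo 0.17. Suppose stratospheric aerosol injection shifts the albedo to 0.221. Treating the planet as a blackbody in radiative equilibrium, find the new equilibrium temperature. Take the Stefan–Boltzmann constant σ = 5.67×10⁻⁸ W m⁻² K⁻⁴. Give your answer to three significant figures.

440 K

Flux at the orbit: S = 1365/(0.354)² = 10890 W m⁻².
T₂ = [S(1−α₂)/(4σ)]^(1/4) = [10890·0.779/(4σ)]^(1/4) = 439.8 K.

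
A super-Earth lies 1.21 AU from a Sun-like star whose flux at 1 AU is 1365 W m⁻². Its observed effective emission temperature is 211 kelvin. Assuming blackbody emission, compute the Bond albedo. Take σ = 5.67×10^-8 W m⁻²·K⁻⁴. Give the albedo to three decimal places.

Irradiance scales as 1/d², so S = 1365 W m⁻² × (1/1.21)² = 932.3 W m⁻².
Energy balance: S(1−α)/4 = σT⁴, so 1−α = 4σT⁴/S.
σT⁴ = 112.4 W m⁻², so 4σT⁴ = 449.5 W m⁻².
Hence α = 1 − 449.5/932.3 = 0.5178.

0.518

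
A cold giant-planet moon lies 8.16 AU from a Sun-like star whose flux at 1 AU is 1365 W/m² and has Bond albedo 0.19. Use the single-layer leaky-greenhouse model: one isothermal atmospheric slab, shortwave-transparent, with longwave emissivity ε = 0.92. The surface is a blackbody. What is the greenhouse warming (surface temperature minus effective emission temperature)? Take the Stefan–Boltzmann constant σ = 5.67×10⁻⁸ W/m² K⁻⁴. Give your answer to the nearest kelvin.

By the inverse-square law, S = 1365/8.16² = 20.50 W/m².
At the top of the atmosphere, σT_e⁴ = S(1−α)/4 = 4.151 W/m², giving T_e = 92.50 K.
The surface balance (absorbed SW + ε·downward IR = σT_s⁴) with T_a⁴ = T_s⁴/2 reduces to T_s = T_e·[2/(2−ε)]^¼ = 107.9 K.
Greenhouse warming: T_s − T_e = 15.41 K.

15 kelvin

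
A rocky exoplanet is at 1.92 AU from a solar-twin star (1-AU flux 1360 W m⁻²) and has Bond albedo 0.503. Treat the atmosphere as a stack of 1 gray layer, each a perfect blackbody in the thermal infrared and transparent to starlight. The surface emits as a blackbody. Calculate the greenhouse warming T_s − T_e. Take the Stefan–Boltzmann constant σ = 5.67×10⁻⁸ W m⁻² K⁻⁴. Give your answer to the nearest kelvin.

32 K

Irradiance scales as 1/d², so S = 1360 W m⁻² × (1/1.92)² = 368.9 W m⁻².
Top-of-atmosphere balance: σT_e⁴ = S(1−α)/4 = 45.84 W m⁻² → T_e = 168.6 K.
Surface: T_s = (2)^¼·T_e = 200.5 K.
So the greenhouse effect raises the surface by 200.5 − 168.6 = 31.90 K.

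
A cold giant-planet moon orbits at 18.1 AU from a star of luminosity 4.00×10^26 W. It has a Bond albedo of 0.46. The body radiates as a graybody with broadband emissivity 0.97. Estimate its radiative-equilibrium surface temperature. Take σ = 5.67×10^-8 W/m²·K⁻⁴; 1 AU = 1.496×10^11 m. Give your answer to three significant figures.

Orbital distance: d = 18.1 AU = 2.708×10^12 m.
Flux at the orbit: S = L/(4πd²) = 4.00×10^26/(4π·(2.71×10^12)²) = 4.341 W/m².
Absorbed flux (global mean): S(1−α)/4 = 4.341·0.54/4 = 0.5861 W/m².
Radiative balance εσT⁴ = 0.5861 gives T = [0.5861/(0.97·σ)]^(1/4) = 57.13 K.

57.1 K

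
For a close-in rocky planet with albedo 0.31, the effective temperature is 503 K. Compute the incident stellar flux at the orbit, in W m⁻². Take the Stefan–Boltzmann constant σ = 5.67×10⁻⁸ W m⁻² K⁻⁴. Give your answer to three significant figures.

21000 W m⁻²

From S(1−α)/4 = σT⁴: S = 4σT⁴/(1−α).
The emitted flux is σT⁴ = 3630 W m⁻².
So S = 4×3630/(1−0.31) = 21040 W m⁻².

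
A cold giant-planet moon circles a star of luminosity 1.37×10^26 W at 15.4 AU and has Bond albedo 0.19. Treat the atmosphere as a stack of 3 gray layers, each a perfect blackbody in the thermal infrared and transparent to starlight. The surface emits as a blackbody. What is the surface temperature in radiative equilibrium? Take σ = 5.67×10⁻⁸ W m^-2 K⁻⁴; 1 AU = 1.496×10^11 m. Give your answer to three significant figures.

d = 15.4 × 1.496×10^11 m = 2.304×10^12 m.
Spreading L over a sphere of radius d: S = 1.37×10^26/(4π·2.30×10^12²) = 2.054 W m^-2.
Top-of-atmosphere balance: σT_e⁴ = S(1−α)/4 = 0.4159 W m^-2 → T_e = 52.04 K.
With N = 3 opaque layers, T_s = (N+1)^(1/4)·T_e = 4^(1/4)·52.04 = 73.60 K.

73.6 K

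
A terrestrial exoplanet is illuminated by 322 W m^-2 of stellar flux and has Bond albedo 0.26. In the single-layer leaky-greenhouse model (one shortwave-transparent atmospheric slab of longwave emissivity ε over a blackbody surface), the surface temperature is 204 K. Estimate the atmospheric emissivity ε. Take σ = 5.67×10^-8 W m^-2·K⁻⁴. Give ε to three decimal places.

TOA balance gives T_e = 180.0 K.
Since (2−ε)/2 = (T_e/T_s)⁴ = 0.6066, ε = 0.7867.

0.787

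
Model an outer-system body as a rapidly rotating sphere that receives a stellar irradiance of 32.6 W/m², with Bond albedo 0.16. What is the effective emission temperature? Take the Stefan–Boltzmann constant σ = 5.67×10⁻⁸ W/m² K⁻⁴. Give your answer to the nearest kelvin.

105 K

Averaging over the sphere, the absorbed flux is S(1−α)/4 = 6.846 W/m².
Set σT⁴ = 6.846 → T = (6.846/σ)^(1/4) = 104.8 K.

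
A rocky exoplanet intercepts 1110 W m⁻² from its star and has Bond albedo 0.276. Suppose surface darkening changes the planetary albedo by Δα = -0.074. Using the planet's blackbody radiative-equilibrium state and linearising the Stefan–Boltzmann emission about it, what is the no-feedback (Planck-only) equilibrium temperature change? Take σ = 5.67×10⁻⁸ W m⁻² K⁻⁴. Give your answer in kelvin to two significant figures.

Unperturbed T_e = [1110·(1−0.276)/(4σ)]^¼ = 244.0 K.
ΔF = −(S/4)Δα = −(1110/4)×(-0.074) = 20.54 W m⁻².
Planck response: λ_P = 4σT_e³ = 4·5.67×10⁻⁸·(244.0)³ = 3.294 W m⁻²/K.
Hence the no-feedback warming is ΔF/(4σT_e³) = 6.23 K.

6.2 K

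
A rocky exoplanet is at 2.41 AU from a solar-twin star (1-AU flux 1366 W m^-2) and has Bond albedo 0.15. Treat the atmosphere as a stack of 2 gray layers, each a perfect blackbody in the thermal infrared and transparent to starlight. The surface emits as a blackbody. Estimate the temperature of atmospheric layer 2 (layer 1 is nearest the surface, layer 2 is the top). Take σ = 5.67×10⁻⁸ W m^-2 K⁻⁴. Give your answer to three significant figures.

By the inverse-square law, S = 1366/2.41² = 235.2 W m^-2.
OLR = S(1−α)/4 = 49.98 W m^-2; the top layer radiates at T_e = 172.3 K.
Each opaque layer satisfies 2T_j⁴ = T_{j−1}⁴ + T_{j+1}⁴, giving T_k⁴ = (N+1−k)T_e⁴.
T_2 = (1)^(1/4)·172.3 = 172.3 K.

172 K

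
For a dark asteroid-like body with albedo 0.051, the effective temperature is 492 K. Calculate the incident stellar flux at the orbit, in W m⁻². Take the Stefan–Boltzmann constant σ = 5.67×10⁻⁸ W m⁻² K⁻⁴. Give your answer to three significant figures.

14000 W m⁻²

From S(1−α)/4 = σT⁴: S = 4σT⁴/(1−α).
σT⁴ = 5.67×10⁻⁸·(492)⁴ = 3322 W m⁻².
S = 4·3322/0.949 = 14000 W m⁻².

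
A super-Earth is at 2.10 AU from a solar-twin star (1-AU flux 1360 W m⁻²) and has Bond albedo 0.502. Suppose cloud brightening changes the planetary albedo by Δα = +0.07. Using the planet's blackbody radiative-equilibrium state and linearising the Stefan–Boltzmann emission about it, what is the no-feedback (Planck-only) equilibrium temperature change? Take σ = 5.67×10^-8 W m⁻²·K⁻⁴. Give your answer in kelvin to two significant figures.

By the inverse-square law, S = 1360/2.10² = 308.4 W m⁻².
The baseline emission temperature is T_e = 161.3 K.
TOA radiative forcing: ΔF = −S·Δα/4 = −308.4·(+0.07)/4 = -5.397 W m⁻².
The Planck feedback parameter is 4σT_e³ = 0.9520 W m⁻²/K.
So ΔT₀ = -5.397/0.9520 = -5.67 K.

-5.7 K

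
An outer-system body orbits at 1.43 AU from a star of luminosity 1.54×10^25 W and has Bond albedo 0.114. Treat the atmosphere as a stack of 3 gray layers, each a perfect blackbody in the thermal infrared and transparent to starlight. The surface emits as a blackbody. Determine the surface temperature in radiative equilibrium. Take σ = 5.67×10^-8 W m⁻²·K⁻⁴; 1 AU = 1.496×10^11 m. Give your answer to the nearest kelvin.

143 K

d = 1.43 × 1.496×10^11 m = 2.139×10^11 m.
Spreading L over a sphere of radius d: S = 1.54×10^25/(4π·2.14×10^11²) = 26.78 W m⁻².
The effective emission temperature is T_e = [S(1−α)/(4σ)]^¼ = 101.1 K.
For an N-layer opaque stack, T_s⁴ = (N+1)T_e⁴, hence T_s = (4)^(1/4)×101.1 K = 143.0 K.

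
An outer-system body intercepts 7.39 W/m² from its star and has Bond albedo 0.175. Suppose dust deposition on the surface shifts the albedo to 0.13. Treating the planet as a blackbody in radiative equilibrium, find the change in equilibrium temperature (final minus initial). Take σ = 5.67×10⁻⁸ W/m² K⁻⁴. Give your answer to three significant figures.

0.962 K

Initial: T₁ = [S(1−0.175)/(4σ)]^(1/4) = 72.01 K.
Final:   T₂ = [S(1−0.13)/(4σ)]^(1/4) = 72.97 K.
ΔT = T₂ − T₁ = 0.9624 K.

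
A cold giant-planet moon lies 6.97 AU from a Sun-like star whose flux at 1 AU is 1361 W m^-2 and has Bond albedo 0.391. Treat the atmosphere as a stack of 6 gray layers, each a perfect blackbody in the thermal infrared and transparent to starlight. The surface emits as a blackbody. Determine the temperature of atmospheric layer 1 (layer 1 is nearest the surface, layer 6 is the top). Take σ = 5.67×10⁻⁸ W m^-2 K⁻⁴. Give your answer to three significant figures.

Flux at the orbit: S = 1361/(6.97)² = 28.02 W m^-2.
The effective emission temperature is T_e = [S(1−α)/(4σ)]^¼ = 93.13 K.
Each opaque layer satisfies 2T_j⁴ = T_{j−1}⁴ + T_{j+1}⁴, giving T_k⁴ = (N+1−k)T_e⁴.
With k = 1: T_1 = (6+1−1)^¼·93.13 K = 145.8 K.

146 kelvin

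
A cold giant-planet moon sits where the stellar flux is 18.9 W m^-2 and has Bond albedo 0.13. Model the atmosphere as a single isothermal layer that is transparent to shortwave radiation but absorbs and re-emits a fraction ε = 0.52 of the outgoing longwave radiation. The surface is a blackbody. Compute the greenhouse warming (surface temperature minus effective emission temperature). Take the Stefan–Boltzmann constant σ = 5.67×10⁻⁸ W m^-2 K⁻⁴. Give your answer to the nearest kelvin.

At the top of the atmosphere, σT_e⁴ = S(1−α)/4 = 4.111 W m^-2, giving T_e = 92.28 K.
For a single slab of emissivity ε, T_s⁴ = 2T_e⁴/(2−ε); thus T_s = 92.28·(1.351)^(1/4) = 99.49 K.
The atmosphere warms the surface by 7.214 K.

7 K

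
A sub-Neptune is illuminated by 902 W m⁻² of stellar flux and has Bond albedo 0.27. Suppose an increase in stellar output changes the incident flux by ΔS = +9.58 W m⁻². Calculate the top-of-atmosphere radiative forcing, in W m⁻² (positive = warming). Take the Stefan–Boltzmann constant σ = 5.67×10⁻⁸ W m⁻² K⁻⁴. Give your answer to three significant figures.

ΔF = Δ[S(1−α)]/4 = (1−0.27)·+9.58/4 = 1.748 W m⁻².

1.75 W m⁻²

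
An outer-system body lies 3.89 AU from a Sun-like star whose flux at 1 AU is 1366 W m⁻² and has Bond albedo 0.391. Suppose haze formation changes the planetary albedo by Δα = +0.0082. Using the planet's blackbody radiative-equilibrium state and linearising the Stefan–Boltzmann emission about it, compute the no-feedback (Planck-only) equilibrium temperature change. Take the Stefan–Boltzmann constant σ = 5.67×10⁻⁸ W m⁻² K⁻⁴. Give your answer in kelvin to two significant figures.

-0.42 K

Flux at the orbit: S = 1366/(3.89)² = 90.27 W m⁻².
The baseline emission temperature is T_e = 124.8 K.
TOA radiative forcing: ΔF = −S·Δα/4 = −90.27·(+0.0082)/4 = -0.1851 W m⁻².
Planck response: λ_P = 4σT_e³ = 4·5.67×10⁻⁸·(124.8)³ = 0.4406 W m⁻²/K.
ΔT₀ = ΔF/λ_P = -0.1851/0.4406 = -0.420 K.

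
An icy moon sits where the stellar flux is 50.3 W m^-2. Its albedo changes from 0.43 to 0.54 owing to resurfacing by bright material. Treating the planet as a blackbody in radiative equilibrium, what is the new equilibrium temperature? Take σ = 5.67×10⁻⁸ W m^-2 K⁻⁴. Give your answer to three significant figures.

With the new albedo, S(1−α₂)/4 = 5.784 W m^-2, so T₂ = 100.5 K.

101 kelvin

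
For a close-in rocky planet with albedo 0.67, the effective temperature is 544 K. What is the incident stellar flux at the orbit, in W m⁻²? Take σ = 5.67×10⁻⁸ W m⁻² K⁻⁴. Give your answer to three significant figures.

Invert the energy balance for S: S = 4σT⁴/(1−α).
σT⁴ = 5.67×10⁻⁸·(544)⁴ = 4966 W m⁻².
So S = 4×4966/(1−0.67) = 60190 W m⁻².

60200 W m⁻²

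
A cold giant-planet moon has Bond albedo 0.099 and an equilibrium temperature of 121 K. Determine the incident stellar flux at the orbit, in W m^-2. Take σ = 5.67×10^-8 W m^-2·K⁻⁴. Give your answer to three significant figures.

Invert the energy balance for S: S = 4σT⁴/(1−α).
The emitted flux is σT⁴ = 12.15 W m^-2.
So S = 4×12.15/(1−0.099) = 53.96 W m^-2.

54.0 W m^-2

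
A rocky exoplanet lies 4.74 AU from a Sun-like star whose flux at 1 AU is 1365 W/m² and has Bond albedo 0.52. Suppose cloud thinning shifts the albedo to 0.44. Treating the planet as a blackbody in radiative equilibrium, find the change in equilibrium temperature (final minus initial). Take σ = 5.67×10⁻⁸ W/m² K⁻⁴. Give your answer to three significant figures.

By the inverse-square law, S = 1365/4.74² = 60.75 W/m².
Initial: T₁ = [S(1−0.52)/(4σ)]^(1/4) = 106.5 K.
Final:   T₂ = [S(1−0.44)/(4σ)]^(1/4) = 110.7 K.
ΔT = T₂ − T₁ = 4.184 K.

4.18 K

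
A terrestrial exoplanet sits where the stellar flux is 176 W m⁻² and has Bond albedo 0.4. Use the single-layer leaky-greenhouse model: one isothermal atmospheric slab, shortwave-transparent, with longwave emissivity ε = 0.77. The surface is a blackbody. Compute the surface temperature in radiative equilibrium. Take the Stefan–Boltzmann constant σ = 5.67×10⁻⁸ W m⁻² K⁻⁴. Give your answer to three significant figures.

166 K

The planet radiates to space at T_e = [S(1−α)/(4σ)]^(1/4) = 146.9 K.
The surface balance (absorbed SW + ε·downward IR = σT_s⁴) with T_a⁴ = T_s⁴/2 reduces to T_s = T_e·[2/(2−ε)]^¼ = 165.9 K.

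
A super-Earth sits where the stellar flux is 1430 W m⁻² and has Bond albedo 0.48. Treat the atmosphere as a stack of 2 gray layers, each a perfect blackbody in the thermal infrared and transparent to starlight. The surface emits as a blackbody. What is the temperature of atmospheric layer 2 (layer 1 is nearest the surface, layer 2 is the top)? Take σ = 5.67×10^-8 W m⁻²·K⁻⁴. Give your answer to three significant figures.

239 K

Top-of-atmosphere balance: σT_e⁴ = S(1−α)/4 = 185.9 W m⁻² → T_e = 239.3 K.
In the N-layer model, layer k (counted from the surface) has T_k = (N+1−k)^(1/4)·T_e.
With k = 2: T_2 = (2+1−2)^¼·239.3 K = 239.3 K.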